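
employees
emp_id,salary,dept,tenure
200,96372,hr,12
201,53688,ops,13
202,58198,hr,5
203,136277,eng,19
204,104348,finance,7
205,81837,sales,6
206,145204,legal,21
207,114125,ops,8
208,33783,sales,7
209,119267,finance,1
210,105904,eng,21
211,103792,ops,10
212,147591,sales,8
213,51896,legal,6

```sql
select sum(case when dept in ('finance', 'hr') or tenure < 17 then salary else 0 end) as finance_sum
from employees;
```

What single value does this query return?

emp_id=200: ✓ → 96372
emp_id=201: ✓ → 53688
emp_id=202: ✓ → 58198
emp_id=203: ✗
emp_id=204: ✓ → 104348
emp_id=205: ✓ → 81837
emp_id=206: ✗
emp_id=207: ✓ → 114125
emp_id=208: ✓ → 33783
emp_id=209: ✓ → 119267
emp_id=210: ✗
emp_id=211: ✓ → 103792
emp_id=212: ✓ → 147591
emp_id=213: ✓ → 51896
finance_sum = 96372 + 53688 + 58198 + 104348 + 81837 + 114125 + 33783 + 119267 + 103792 + 147591 + 51896 = 964897

964897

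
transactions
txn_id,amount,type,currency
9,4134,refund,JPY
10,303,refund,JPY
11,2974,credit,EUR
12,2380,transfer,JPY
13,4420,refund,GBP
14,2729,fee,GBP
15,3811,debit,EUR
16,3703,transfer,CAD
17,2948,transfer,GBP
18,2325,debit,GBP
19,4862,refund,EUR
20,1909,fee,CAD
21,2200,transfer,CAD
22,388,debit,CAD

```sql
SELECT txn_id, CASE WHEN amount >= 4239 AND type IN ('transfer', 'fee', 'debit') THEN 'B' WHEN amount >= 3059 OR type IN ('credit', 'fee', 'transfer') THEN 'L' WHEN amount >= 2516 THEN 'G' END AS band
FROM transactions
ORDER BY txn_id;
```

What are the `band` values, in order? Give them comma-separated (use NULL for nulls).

L, NULL, L, L, L, L, L, L, L, NULL, L, L, L, NULL

txn_id=9: amount >= 3059 OR type IN ('credit', 'fee', 'transfer') → L
txn_id=10: (no match → NULL) → NULL
txn_id=11: amount >= 3059 OR type IN ('credit', 'fee', 'transfer') → L
txn_id=12: amount >= 3059 OR type IN ('credit', 'fee', 'transfer') → L
txn_id=13: amount >= 3059 OR type IN ('credit', 'fee', 'transfer') → L
txn_id=14: amount >= 3059 OR type IN ('credit', 'fee', 'transfer') → L
txn_id=15: amount >= 3059 OR type IN ('credit', 'fee', 'transfer') → L
txn_id=16: amount >= 3059 OR type IN ('credit', 'fee', 'transfer') → L
txn_id=17: amount >= 3059 OR type IN ('credit', 'fee', 'transfer') → L
txn_id=18: (no match → NULL) → NULL
txn_id=19: amount >= 3059 OR type IN ('credit', 'fee', 'transfer') → L
txn_id=20: amount >= 3059 OR type IN ('credit', 'fee', 'transfer') → L
txn_id=21: amount >= 3059 OR type IN ('credit', 'fee', 'transfer') → L
txn_id=22: (no match → NULL) → NULL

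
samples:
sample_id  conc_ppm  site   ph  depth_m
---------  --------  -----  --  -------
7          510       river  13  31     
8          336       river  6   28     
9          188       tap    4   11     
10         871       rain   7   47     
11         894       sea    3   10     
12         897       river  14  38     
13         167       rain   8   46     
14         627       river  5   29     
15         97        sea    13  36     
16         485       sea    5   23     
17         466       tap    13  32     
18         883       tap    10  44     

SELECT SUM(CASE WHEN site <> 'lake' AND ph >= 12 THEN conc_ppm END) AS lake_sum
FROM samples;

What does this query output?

1970

sample_id=7: ✓ → 510
sample_id=8: ✗
sample_id=9: ✗
sample_id=10: ✗
sample_id=11: ✗
sample_id=12: ✓ → 897
sample_id=13: ✗
sample_id=14: ✗
sample_id=15: ✓ → 97
sample_id=16: ✗
sample_id=17: ✓ → 466
sample_id=18: ✗
lake_sum = 510 + 897 + 97 + 466 = 1970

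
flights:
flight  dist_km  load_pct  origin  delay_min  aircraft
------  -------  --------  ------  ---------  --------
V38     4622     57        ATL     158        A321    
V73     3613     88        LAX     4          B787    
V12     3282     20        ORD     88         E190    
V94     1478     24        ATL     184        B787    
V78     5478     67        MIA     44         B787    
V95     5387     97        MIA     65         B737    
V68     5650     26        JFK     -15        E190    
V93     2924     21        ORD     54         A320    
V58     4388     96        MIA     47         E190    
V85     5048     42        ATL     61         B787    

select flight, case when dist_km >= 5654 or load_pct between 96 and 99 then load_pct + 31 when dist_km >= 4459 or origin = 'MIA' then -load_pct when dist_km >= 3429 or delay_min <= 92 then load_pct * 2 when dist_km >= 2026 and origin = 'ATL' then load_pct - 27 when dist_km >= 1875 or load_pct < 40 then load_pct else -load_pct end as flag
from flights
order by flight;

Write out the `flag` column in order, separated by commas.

flight=V12: dist_km >= 3429 or delay_min <= 92 → 40
flight=V38: dist_km >= 4459 or origin = 'MIA' → -57
flight=V58: dist_km >= 5654 or load_pct between 96 and 99 → 127
flight=V68: dist_km >= 4459 or origin = 'MIA' → -26
flight=V73: dist_km >= 3429 or delay_min <= 92 → 176
flight=V78: dist_km >= 4459 or origin = 'MIA' → -67
flight=V85: dist_km >= 4459 or origin = 'MIA' → -42
flight=V93: dist_km >= 3429 or delay_min <= 92 → 42
flight=V94: dist_km >= 1875 or load_pct < 40 → 24
flight=V95: dist_km >= 5654 or load_pct between 96 and 99 → 128

40, -57, 127, -26, 176, -67, -42, 42, 24, 128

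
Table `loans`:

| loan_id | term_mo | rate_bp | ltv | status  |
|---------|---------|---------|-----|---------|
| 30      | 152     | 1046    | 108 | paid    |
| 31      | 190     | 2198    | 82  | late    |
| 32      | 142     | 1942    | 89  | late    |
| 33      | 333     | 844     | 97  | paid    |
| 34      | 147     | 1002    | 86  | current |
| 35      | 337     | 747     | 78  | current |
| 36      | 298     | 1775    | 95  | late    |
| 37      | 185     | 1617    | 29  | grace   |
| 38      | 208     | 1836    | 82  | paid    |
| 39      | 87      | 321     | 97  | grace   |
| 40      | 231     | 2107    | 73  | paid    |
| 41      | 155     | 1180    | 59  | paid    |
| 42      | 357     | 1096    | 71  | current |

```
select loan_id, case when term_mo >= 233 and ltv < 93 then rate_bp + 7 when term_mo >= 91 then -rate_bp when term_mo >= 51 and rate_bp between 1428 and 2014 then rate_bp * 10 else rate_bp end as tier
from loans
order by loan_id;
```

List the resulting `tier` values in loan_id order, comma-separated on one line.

loan_id=30: term_mo >= 91 → -1046
loan_id=31: term_mo >= 91 → -2198
loan_id=32: term_mo >= 91 → -1942
loan_id=33: term_mo >= 91 → -844
loan_id=34: term_mo >= 91 → -1002
loan_id=35: term_mo >= 233 and ltv < 93 → 754
loan_id=36: term_mo >= 91 → -1775
loan_id=37: term_mo >= 91 → -1617
loan_id=38: term_mo >= 91 → -1836
loan_id=39: ELSE → 321
loan_id=40: term_mo >= 91 → -2107
loan_id=41: term_mo >= 91 → -1180
loan_id=42: term_mo >= 233 and ltv < 93 → 1103

-1046, -2198, -1942, -844, -1002, 754, -1775, -1617, -1836, 321, -2107, -1180, 1103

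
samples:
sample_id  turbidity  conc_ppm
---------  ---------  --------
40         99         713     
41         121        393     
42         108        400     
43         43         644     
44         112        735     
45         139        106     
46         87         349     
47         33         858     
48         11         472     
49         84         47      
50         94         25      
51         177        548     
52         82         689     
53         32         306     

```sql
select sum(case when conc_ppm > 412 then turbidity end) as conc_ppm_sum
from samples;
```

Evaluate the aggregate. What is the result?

sample_id=40: ✓ → 99
sample_id=41: ✗
sample_id=42: ✗
sample_id=43: ✓ → 43
sample_id=44: ✓ → 112
sample_id=45: ✗
sample_id=46: ✗
sample_id=47: ✓ → 33
sample_id=48: ✓ → 11
sample_id=49: ✗
sample_id=50: ✗
sample_id=51: ✓ → 177
sample_id=52: ✓ → 82
sample_id=53: ✗
conc_ppm_sum = 99 + 43 + 112 + 33 + 11 + 177 + 82 = 557

557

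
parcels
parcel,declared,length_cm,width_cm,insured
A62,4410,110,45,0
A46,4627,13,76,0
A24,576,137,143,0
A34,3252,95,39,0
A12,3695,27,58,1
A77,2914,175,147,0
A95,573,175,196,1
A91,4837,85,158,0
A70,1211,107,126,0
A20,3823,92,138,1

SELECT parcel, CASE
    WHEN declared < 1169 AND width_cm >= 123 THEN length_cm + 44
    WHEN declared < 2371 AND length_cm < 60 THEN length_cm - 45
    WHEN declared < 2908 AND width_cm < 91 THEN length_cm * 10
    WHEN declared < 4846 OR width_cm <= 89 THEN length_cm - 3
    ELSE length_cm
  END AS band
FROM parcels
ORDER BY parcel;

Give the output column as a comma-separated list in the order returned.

parcel=A12: declared < 4846 OR width_cm <= 89 → 24
parcel=A20: declared < 4846 OR width_cm <= 89 → 89
parcel=A24: declared < 1169 AND width_cm >= 123 → 181
parcel=A34: declared < 4846 OR width_cm <= 89 → 92
parcel=A46: declared < 4846 OR width_cm <= 89 → 10
parcel=A62: declared < 4846 OR width_cm <= 89 → 107
parcel=A70: declared < 4846 OR width_cm <= 89 → 104
parcel=A77: declared < 4846 OR width_cm <= 89 → 172
parcel=A91: declared < 4846 OR width_cm <= 89 → 82
parcel=A95: declared < 1169 AND width_cm >= 123 → 219

24, 89, 181, 92, 10, 107, 104, 172, 82, 219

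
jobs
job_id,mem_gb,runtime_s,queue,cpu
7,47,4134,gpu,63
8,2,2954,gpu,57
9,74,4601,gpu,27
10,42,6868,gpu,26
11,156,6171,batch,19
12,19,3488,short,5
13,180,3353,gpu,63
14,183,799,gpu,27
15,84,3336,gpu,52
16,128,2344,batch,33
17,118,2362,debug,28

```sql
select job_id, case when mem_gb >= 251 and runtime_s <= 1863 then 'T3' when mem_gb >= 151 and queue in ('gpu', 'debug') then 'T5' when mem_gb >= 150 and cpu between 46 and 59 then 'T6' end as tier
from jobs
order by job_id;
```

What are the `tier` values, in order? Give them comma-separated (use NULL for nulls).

NULL, NULL, NULL, NULL, NULL, NULL, T5, T5, NULL, NULL, NULL

job_id=7: (no match → NULL) → NULL
job_id=8: (no match → NULL) → NULL
job_id=9: (no match → NULL) → NULL
job_id=10: (no match → NULL) → NULL
job_id=11: (no match → NULL) → NULL
job_id=12: (no match → NULL) → NULL
job_id=13: mem_gb >= 151 and queue in ('gpu', 'debug') → T5
job_id=14: mem_gb >= 151 and queue in ('gpu', 'debug') → T5
job_id=15: (no match → NULL) → NULL
job_id=16: (no match → NULL) → NULL
job_id=17: (no match → NULL) → NULL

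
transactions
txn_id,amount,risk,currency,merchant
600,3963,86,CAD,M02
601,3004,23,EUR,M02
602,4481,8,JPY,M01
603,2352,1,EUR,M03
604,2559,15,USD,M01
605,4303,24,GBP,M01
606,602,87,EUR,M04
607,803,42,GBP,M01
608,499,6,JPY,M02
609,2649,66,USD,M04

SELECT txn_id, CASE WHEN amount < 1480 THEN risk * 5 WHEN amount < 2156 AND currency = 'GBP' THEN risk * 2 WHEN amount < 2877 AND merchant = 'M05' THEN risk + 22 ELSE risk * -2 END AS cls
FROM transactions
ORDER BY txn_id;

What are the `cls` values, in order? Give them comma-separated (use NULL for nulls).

txn_id=600: ELSE → -172
txn_id=601: ELSE → -46
txn_id=602: ELSE → -16
txn_id=603: ELSE → -2
txn_id=604: ELSE → -30
txn_id=605: ELSE → -48
txn_id=606: amount < 1480 → 435
txn_id=607: amount < 1480 → 210
txn_id=608: amount < 1480 → 30
txn_id=609: ELSE → -132

-172, -46, -16, -2, -30, -48, 435, 210, 30, -132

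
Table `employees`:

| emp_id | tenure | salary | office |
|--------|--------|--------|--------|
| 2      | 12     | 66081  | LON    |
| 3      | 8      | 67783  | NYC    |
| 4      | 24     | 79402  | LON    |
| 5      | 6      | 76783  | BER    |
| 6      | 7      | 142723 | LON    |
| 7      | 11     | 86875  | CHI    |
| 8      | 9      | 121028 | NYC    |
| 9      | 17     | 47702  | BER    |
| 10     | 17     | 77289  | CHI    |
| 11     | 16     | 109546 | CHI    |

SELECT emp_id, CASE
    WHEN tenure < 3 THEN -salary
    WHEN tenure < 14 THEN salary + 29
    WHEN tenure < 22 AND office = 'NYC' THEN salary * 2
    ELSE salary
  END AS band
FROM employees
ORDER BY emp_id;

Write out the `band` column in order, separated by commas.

66110, 67812, 79402, 76812, 142752, 86904, 121057, 47702, 77289, 109546

emp_id=2: tenure < 14 → 66110
emp_id=3: tenure < 14 → 67812
emp_id=4: ELSE → 79402
emp_id=5: tenure < 14 → 76812
emp_id=6: tenure < 14 → 142752
emp_id=7: tenure < 14 → 86904
emp_id=8: tenure < 14 → 121057
emp_id=9: ELSE → 47702
emp_id=10: ELSE → 77289
emp_id=11: ELSE → 109546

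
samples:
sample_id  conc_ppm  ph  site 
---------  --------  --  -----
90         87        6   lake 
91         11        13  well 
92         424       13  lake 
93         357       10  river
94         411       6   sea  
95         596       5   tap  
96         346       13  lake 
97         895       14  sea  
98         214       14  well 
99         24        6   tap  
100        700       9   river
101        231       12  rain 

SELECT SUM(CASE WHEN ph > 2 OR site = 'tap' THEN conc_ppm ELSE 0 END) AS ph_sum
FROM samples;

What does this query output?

sample_id=90: ✓ → 87
sample_id=91: ✓ → 11
sample_id=92: ✓ → 424
sample_id=93: ✓ → 357
sample_id=94: ✓ → 411
sample_id=95: ✓ → 596
sample_id=96: ✓ → 346
sample_id=97: ✓ → 895
sample_id=98: ✓ → 214
sample_id=99: ✓ → 24
sample_id=100: ✓ → 700
sample_id=101: ✓ → 231
ph_sum = 87 + 11 + 424 + 357 + 411 + 596 + 346 + 895 + 214 + 24 + 700 + 231 = 4296

4296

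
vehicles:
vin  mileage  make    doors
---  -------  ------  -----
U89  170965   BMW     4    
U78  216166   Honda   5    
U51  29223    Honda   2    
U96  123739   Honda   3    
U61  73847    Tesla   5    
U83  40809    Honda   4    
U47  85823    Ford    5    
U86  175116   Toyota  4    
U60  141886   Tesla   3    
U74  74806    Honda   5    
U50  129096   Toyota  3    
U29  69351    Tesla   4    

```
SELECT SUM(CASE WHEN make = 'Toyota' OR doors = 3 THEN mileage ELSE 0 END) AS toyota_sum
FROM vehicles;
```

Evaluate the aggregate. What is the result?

vin=U89: ✗
vin=U78: ✗
vin=U51: ✗
vin=U96: ✓ → 123739
vin=U61: ✗
vin=U83: ✗
vin=U47: ✗
vin=U86: ✓ → 175116
vin=U60: ✓ → 141886
vin=U74: ✗
vin=U50: ✓ → 129096
vin=U29: ✗
toyota_sum = 123739 + 175116 + 141886 + 129096 = 569837

569837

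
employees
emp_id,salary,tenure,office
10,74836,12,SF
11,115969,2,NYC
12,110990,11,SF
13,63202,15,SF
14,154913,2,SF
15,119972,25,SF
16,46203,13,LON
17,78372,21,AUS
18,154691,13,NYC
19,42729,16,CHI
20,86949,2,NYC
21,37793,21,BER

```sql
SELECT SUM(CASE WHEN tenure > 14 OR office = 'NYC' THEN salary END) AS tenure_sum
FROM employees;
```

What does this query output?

699677

emp_id=10: ✗
emp_id=11: ✓ → 115969
emp_id=12: ✗
emp_id=13: ✓ → 63202
emp_id=14: ✗
emp_id=15: ✓ → 119972
emp_id=16: ✗
emp_id=17: ✓ → 78372
emp_id=18: ✓ → 154691
emp_id=19: ✓ → 42729
emp_id=20: ✓ → 86949
emp_id=21: ✓ → 37793
tenure_sum = 115969 + 63202 + 119972 + 78372 + 154691 + 42729 + 86949 + 37793 = 699677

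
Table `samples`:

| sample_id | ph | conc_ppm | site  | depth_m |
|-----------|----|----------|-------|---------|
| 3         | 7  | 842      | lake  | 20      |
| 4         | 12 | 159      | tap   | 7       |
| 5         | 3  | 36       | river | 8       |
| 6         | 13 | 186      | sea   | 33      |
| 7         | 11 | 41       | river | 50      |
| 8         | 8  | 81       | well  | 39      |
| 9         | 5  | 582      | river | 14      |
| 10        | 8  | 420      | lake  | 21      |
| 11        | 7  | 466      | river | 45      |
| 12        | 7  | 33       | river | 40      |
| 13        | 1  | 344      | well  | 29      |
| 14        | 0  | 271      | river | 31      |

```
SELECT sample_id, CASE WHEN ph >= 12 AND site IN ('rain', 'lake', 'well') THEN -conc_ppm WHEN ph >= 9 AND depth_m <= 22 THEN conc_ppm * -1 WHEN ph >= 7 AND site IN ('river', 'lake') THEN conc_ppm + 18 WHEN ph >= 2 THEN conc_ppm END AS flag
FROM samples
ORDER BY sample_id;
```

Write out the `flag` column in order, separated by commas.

860, -159, 36, 186, 59, 81, 582, 438, 484, 51, NULL, NULL

sample_id=3: ph >= 7 AND site IN ('river', 'lake') → 860
sample_id=4: ph >= 9 AND depth_m <= 22 → -159
sample_id=5: ph >= 2 → 36
sample_id=6: ph >= 2 → 186
sample_id=7: ph >= 7 AND site IN ('river', 'lake') → 59
sample_id=8: ph >= 2 → 81
sample_id=9: ph >= 2 → 582
sample_id=10: ph >= 7 AND site IN ('river', 'lake') → 438
sample_id=11: ph >= 7 AND site IN ('river', 'lake') → 484
sample_id=12: ph >= 7 AND site IN ('river', 'lake') → 51
sample_id=13: (no match → NULL) → NULL
sample_id=14: (no match → NULL) → NULL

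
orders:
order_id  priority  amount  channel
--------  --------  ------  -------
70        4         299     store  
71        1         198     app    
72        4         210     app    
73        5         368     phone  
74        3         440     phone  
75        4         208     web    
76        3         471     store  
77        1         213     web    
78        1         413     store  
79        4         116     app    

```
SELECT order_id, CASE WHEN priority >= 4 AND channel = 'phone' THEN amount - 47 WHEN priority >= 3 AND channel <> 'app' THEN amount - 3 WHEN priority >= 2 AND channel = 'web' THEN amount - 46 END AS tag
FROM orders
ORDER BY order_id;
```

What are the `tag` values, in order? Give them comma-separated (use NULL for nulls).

order_id=70: priority >= 3 AND channel <> 'app' → 296
order_id=71: (no match → NULL) → NULL
order_id=72: (no match → NULL) → NULL
order_id=73: priority >= 4 AND channel = 'phone' → 321
order_id=74: priority >= 3 AND channel <> 'app' → 437
order_id=75: priority >= 3 AND channel <> 'app' → 205
order_id=76: priority >= 3 AND channel <> 'app' → 468
order_id=77: (no match → NULL) → NULL
order_id=78: (no match → NULL) → NULL
order_id=79: (no match → NULL) → NULL

296, NULL, NULL, 321, 437, 205, 468, NULL, NULL, NULL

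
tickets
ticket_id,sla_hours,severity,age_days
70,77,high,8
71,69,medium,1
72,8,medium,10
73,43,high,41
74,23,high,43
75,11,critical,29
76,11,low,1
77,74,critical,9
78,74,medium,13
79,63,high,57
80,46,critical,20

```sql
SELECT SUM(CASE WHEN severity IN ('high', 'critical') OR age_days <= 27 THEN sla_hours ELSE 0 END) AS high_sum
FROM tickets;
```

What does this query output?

499

ticket_id=70: ✓ → 77
ticket_id=71: ✓ → 69
ticket_id=72: ✓ → 8
ticket_id=73: ✓ → 43
ticket_id=74: ✓ → 23
ticket_id=75: ✓ → 11
ticket_id=76: ✓ → 11
ticket_id=77: ✓ → 74
ticket_id=78: ✓ → 74
ticket_id=79: ✓ → 63
ticket_id=80: ✓ → 46
high_sum = 77 + 69 + 8 + 43 + 23 + 11 + 11 + 74 + 74 + 63 + 46 = 499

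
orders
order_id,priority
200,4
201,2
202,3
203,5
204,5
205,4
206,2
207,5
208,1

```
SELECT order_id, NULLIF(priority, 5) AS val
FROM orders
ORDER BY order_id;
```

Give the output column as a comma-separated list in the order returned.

4, 2, 3, NULL, NULL, 4, 2, NULL, 1

order_id=200: priority=4 vs 5: differ → 4
order_id=201: priority=2 vs 5: differ → 2
order_id=202: priority=3 vs 5: differ → 3
order_id=203: priority=5 vs 5: equal → NULL
order_id=204: priority=5 vs 5: equal → NULL
order_id=205: priority=4 vs 5: differ → 4
order_id=206: priority=2 vs 5: differ → 2
order_id=207: priority=5 vs 5: equal → NULL
order_id=208: priority=1 vs 5: differ → 1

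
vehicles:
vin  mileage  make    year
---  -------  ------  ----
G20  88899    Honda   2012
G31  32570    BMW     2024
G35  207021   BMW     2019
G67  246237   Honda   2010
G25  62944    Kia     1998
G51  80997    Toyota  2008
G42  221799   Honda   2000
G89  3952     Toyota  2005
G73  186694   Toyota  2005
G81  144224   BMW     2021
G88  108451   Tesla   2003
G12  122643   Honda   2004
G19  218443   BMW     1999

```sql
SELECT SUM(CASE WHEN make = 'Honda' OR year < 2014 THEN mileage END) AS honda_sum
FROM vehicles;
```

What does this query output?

1341059

vin=G20: ✓ → 88899
vin=G31: ✗
vin=G35: ✗
vin=G67: ✓ → 246237
vin=G25: ✓ → 62944
vin=G51: ✓ → 80997
vin=G42: ✓ → 221799
vin=G89: ✓ → 3952
vin=G73: ✓ → 186694
vin=G81: ✗
vin=G88: ✓ → 108451
vin=G12: ✓ → 122643
vin=G19: ✓ → 218443
honda_sum = 88899 + 246237 + 62944 + 80997 + 221799 + 3952 + 186694 + 108451 + 122643 + 218443 = 1341059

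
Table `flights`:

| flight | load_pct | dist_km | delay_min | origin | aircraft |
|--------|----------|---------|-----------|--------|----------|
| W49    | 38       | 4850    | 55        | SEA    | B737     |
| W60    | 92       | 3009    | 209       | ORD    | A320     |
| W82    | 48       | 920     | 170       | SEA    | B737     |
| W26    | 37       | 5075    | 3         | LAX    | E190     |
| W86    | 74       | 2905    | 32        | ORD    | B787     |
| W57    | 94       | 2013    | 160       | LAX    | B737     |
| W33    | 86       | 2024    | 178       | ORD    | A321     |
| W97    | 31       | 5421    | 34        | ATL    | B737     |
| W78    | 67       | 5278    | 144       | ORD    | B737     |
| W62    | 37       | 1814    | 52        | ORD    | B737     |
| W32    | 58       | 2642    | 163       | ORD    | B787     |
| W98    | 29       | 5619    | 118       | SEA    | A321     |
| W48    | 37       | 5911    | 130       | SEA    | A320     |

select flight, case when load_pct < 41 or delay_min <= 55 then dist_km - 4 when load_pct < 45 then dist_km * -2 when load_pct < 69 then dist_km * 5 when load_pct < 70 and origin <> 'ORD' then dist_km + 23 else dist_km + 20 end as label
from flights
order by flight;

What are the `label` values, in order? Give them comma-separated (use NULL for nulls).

flight=W26: load_pct < 41 or delay_min <= 55 → 5071
flight=W32: load_pct < 69 → 13210
flight=W33: ELSE → 2044
flight=W48: load_pct < 41 or delay_min <= 55 → 5907
flight=W49: load_pct < 41 or delay_min <= 55 → 4846
flight=W57: ELSE → 2033
flight=W60: ELSE → 3029
flight=W62: load_pct < 41 or delay_min <= 55 → 1810
flight=W78: load_pct < 69 → 26390
flight=W82: load_pct < 69 → 4600
flight=W86: load_pct < 41 or delay_min <= 55 → 2901
flight=W97: load_pct < 41 or delay_min <= 55 → 5417
flight=W98: load_pct < 41 or delay_min <= 55 → 5615

5071, 13210, 2044, 5907, 4846, 2033, 3029, 1810, 26390, 4600, 2901, 5417, 5615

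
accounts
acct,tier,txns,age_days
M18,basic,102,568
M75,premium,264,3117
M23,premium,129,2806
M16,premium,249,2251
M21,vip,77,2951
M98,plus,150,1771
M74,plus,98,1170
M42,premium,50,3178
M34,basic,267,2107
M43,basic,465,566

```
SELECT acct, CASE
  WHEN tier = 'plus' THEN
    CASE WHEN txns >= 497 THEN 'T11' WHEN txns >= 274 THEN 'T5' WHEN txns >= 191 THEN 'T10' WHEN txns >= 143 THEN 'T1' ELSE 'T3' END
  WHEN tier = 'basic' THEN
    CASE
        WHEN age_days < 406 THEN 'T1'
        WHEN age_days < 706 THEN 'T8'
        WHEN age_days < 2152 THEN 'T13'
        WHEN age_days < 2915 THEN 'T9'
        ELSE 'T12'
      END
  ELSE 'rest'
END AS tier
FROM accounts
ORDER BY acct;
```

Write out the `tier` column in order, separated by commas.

rest, T8, rest, rest, T13, rest, T8, T3, rest, T1

acct=M16: tier='premium' → outer ELSE → rest
acct=M18: tier='basic' → inner[age_days < 706] → T8
acct=M21: tier='vip' → outer ELSE → rest
acct=M23: tier='premium' → outer ELSE → rest
acct=M34: tier='basic' → inner[age_days < 2152] → T13
acct=M42: tier='premium' → outer ELSE → rest
acct=M43: tier='basic' → inner[age_days < 706] → T8
acct=M74: tier='plus' → inner[ELSE] → T3
acct=M75: tier='premium' → outer ELSE → rest
acct=M98: tier='plus' → inner[txns >= 143] → T1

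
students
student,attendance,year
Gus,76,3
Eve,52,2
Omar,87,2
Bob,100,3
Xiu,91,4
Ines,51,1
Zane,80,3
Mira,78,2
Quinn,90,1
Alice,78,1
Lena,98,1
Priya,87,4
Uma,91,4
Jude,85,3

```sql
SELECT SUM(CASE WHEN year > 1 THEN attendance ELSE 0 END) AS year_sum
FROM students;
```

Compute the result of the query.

827

student=Gus: ✓ → 76
student=Eve: ✓ → 52
student=Omar: ✓ → 87
student=Bob: ✓ → 100
student=Xiu: ✓ → 91
student=Ines: ✗
student=Zane: ✓ → 80
student=Mira: ✓ → 78
student=Quinn: ✗
student=Alice: ✗
student=Lena: ✗
student=Priya: ✓ → 87
student=Uma: ✓ → 91
student=Jude: ✓ → 85
year_sum = 76 + 52 + 87 + 100 + 91 + 80 + 78 + 87 + 91 + 85 = 827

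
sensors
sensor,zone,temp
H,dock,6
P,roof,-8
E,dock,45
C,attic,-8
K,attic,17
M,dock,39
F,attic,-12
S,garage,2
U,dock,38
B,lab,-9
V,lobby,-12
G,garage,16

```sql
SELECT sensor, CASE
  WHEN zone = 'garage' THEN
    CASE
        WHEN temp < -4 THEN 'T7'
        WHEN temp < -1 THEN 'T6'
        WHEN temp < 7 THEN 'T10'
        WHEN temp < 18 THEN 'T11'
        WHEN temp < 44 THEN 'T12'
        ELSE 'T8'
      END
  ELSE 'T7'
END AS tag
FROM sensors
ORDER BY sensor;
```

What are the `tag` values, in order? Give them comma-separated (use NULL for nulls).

sensor=B: zone='lab' → outer ELSE → T7
sensor=C: zone='attic' → outer ELSE → T7
sensor=E: zone='dock' → outer ELSE → T7
sensor=F: zone='attic' → outer ELSE → T7
sensor=G: zone='garage' → inner[temp < 18] → T11
sensor=H: zone='dock' → outer ELSE → T7
sensor=K: zone='attic' → outer ELSE → T7
sensor=M: zone='dock' → outer ELSE → T7
sensor=P: zone='roof' → outer ELSE → T7
sensor=S: zone='garage' → inner[temp < 7] → T10
sensor=U: zone='dock' → outer ELSE → T7
sensor=V: zone='lobby' → outer ELSE → T7

T7, T7, T7, T7, T11, T7, T7, T7, T7, T10, T7, T7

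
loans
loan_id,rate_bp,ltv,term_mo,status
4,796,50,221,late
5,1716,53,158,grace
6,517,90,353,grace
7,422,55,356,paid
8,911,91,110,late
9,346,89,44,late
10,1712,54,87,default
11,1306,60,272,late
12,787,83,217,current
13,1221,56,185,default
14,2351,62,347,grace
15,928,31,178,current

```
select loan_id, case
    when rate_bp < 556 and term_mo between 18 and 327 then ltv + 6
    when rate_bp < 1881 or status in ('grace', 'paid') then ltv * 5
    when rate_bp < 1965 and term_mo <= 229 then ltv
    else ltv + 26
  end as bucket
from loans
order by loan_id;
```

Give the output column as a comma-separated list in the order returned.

250, 265, 450, 275, 455, 95, 270, 300, 415, 280, 310, 155

loan_id=4: rate_bp < 1881 or status in ('grace', 'paid') → 250
loan_id=5: rate_bp < 1881 or status in ('grace', 'paid') → 265
loan_id=6: rate_bp < 1881 or status in ('grace', 'paid') → 450
loan_id=7: rate_bp < 1881 or status in ('grace', 'paid') → 275
loan_id=8: rate_bp < 1881 or status in ('grace', 'paid') → 455
loan_id=9: rate_bp < 556 and term_mo between 18 and 327 → 95
loan_id=10: rate_bp < 1881 or status in ('grace', 'paid') → 270
loan_id=11: rate_bp < 1881 or status in ('grace', 'paid') → 300
loan_id=12: rate_bp < 1881 or status in ('grace', 'paid') → 415
loan_id=13: rate_bp < 1881 or status in ('grace', 'paid') → 280
loan_id=14: rate_bp < 1881 or status in ('grace', 'paid') → 310
loan_id=15: rate_bp < 1881 or status in ('grace', 'paid') → 155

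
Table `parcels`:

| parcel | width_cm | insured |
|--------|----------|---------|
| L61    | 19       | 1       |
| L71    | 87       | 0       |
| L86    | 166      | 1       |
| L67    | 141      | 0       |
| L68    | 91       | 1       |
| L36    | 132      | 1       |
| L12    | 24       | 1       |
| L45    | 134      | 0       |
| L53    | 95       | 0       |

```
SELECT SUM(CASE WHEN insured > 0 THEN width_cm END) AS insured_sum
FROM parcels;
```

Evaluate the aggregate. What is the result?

432

parcel=L61: ✓ → 19
parcel=L71: ✗
parcel=L86: ✓ → 166
parcel=L67: ✗
parcel=L68: ✓ → 91
parcel=L36: ✓ → 132
parcel=L12: ✓ → 24
parcel=L45: ✗
parcel=L53: ✗
insured_sum = 19 + 166 + 91 + 132 + 24 = 432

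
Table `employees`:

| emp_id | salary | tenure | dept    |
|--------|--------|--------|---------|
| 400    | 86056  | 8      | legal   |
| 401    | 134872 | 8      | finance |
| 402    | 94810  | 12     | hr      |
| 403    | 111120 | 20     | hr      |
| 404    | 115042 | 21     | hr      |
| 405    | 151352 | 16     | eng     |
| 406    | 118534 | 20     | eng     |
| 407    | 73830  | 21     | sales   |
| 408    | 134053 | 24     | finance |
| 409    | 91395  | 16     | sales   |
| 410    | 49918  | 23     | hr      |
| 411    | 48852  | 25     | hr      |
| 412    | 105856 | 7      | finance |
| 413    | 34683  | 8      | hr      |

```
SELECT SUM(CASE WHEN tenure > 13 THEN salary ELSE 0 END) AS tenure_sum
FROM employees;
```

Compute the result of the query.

894096

emp_id=400: ✗
emp_id=401: ✗
emp_id=402: ✗
emp_id=403: ✓ → 111120
emp_id=404: ✓ → 115042
emp_id=405: ✓ → 151352
emp_id=406: ✓ → 118534
emp_id=407: ✓ → 73830
emp_id=408: ✓ → 134053
emp_id=409: ✓ → 91395
emp_id=410: ✓ → 49918
emp_id=411: ✓ → 48852
emp_id=412: ✗
emp_id=413: ✗
tenure_sum = 111120 + 115042 + 151352 + 118534 + 73830 + 134053 + 91395 + 49918 + 48852 = 894096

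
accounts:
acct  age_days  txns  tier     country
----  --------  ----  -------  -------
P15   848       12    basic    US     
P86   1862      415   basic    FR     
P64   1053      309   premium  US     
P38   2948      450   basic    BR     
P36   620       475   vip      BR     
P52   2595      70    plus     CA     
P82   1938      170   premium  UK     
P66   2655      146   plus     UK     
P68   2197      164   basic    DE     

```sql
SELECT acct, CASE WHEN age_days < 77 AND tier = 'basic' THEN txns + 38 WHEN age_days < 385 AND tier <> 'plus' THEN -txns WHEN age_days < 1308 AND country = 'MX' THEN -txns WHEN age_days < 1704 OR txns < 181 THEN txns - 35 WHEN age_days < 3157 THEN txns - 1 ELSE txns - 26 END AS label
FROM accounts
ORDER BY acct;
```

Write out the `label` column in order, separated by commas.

-23, 440, 449, 35, 274, 111, 129, 135, 414

acct=P15: age_days < 1704 OR txns < 181 → -23
acct=P36: age_days < 1704 OR txns < 181 → 440
acct=P38: age_days < 3157 → 449
acct=P52: age_days < 1704 OR txns < 181 → 35
acct=P64: age_days < 1704 OR txns < 181 → 274
acct=P66: age_days < 1704 OR txns < 181 → 111
acct=P68: age_days < 1704 OR txns < 181 → 129
acct=P82: age_days < 1704 OR txns < 181 → 135
acct=P86: age_days < 3157 → 414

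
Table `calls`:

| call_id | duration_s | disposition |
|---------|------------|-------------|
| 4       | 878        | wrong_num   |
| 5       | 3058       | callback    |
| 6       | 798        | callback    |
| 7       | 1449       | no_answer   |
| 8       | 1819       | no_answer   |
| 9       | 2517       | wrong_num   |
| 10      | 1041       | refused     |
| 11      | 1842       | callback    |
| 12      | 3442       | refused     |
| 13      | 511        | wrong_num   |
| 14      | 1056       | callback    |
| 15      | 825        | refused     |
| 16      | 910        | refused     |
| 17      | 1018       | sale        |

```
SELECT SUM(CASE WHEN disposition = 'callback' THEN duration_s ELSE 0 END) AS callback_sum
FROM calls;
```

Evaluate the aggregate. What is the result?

6754

call_id=4: ✗
call_id=5: ✓ → 3058
call_id=6: ✓ → 798
call_id=7: ✗
call_id=8: ✗
call_id=9: ✗
call_id=10: ✗
call_id=11: ✓ → 1842
call_id=12: ✗
call_id=13: ✗
call_id=14: ✓ → 1056
call_id=15: ✗
call_id=16: ✗
call_id=17: ✗
callback_sum = 3058 + 798 + 1842 + 1056 = 6754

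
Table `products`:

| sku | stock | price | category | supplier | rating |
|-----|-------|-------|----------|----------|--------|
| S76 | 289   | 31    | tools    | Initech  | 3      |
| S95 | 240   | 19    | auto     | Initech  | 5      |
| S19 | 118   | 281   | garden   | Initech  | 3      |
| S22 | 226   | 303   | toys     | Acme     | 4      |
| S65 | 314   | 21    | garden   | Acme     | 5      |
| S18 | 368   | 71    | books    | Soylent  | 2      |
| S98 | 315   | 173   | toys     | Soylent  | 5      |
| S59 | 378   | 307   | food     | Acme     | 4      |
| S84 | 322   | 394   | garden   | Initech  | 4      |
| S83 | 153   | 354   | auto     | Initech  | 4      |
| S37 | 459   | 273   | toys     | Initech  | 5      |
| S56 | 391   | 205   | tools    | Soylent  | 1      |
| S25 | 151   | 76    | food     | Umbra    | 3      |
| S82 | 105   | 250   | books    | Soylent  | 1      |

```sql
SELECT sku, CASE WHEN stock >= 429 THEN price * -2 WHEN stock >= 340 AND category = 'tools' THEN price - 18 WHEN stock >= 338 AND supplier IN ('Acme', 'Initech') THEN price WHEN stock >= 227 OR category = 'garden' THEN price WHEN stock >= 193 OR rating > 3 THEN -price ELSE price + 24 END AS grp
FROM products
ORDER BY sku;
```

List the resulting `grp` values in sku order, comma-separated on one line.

sku=S18: stock >= 227 OR category = 'garden' → 71
sku=S19: stock >= 227 OR category = 'garden' → 281
sku=S22: stock >= 193 OR rating > 3 → -303
sku=S25: ELSE → 100
sku=S37: stock >= 429 → -546
sku=S56: stock >= 340 AND category = 'tools' → 187
sku=S59: stock >= 338 AND supplier IN ('Acme', 'Initech') → 307
sku=S65: stock >= 227 OR category = 'garden' → 21
sku=S76: stock >= 227 OR category = 'garden' → 31
sku=S82: ELSE → 274
sku=S83: stock >= 193 OR rating > 3 → -354
sku=S84: stock >= 227 OR category = 'garden' → 394
sku=S95: stock >= 227 OR category = 'garden' → 19
sku=S98: stock >= 227 OR category = 'garden' → 173

71, 281, -303, 100, -546, 187, 307, 21, 31, 274, -354, 394, 19, 173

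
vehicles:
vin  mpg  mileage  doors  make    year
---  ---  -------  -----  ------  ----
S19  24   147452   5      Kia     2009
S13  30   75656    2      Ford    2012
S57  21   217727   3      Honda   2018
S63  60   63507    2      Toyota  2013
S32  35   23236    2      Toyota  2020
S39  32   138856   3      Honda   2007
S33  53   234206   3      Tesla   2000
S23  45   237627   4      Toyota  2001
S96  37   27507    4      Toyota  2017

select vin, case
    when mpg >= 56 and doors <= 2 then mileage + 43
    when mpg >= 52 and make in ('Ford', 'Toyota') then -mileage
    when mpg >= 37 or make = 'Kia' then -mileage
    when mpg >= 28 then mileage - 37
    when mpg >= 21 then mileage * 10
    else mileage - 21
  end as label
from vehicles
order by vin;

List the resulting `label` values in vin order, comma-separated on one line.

vin=S13: mpg >= 28 → 75619
vin=S19: mpg >= 37 or make = 'Kia' → -147452
vin=S23: mpg >= 37 or make = 'Kia' → -237627
vin=S32: mpg >= 28 → 23199
vin=S33: mpg >= 37 or make = 'Kia' → -234206
vin=S39: mpg >= 28 → 138819
vin=S57: mpg >= 21 → 2177270
vin=S63: mpg >= 56 and doors <= 2 → 63550
vin=S96: mpg >= 37 or make = 'Kia' → -27507

75619, -147452, -237627, 23199, -234206, 138819, 2177270, 63550, -27507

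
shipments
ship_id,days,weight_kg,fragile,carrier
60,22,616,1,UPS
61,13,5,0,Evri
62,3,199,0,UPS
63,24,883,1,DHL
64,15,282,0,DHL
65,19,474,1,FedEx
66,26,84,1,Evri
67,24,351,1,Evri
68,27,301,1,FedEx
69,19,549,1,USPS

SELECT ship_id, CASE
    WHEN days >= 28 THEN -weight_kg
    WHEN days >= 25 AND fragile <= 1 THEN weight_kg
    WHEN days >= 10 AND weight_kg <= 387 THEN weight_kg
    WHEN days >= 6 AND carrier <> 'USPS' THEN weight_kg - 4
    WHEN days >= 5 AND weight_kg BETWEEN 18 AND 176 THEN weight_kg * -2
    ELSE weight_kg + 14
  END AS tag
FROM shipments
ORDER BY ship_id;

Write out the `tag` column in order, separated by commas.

612, 5, 213, 879, 282, 470, 84, 351, 301, 563

ship_id=60: days >= 6 AND carrier <> 'USPS' → 612
ship_id=61: days >= 10 AND weight_kg <= 387 → 5
ship_id=62: ELSE → 213
ship_id=63: days >= 6 AND carrier <> 'USPS' → 879
ship_id=64: days >= 10 AND weight_kg <= 387 → 282
ship_id=65: days >= 6 AND carrier <> 'USPS' → 470
ship_id=66: days >= 25 AND fragile <= 1 → 84
ship_id=67: days >= 10 AND weight_kg <= 387 → 351
ship_id=68: days >= 25 AND fragile <= 1 → 301
ship_id=69: ELSE → 563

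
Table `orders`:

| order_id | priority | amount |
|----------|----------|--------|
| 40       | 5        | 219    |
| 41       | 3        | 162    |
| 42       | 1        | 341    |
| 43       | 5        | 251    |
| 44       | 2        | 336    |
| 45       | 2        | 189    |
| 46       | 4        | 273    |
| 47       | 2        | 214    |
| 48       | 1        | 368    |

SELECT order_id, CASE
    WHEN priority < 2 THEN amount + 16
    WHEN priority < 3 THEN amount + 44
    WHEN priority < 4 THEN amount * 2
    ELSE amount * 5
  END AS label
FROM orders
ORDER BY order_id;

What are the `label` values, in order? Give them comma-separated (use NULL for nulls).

1095, 324, 357, 1255, 380, 233, 1365, 258, 384

order_id=40: ELSE → 1095
order_id=41: priority < 4 → 324
order_id=42: priority < 2 → 357
order_id=43: ELSE → 1255
order_id=44: priority < 3 → 380
order_id=45: priority < 3 → 233
order_id=46: ELSE → 1365
order_id=47: priority < 3 → 258
order_id=48: priority < 2 → 384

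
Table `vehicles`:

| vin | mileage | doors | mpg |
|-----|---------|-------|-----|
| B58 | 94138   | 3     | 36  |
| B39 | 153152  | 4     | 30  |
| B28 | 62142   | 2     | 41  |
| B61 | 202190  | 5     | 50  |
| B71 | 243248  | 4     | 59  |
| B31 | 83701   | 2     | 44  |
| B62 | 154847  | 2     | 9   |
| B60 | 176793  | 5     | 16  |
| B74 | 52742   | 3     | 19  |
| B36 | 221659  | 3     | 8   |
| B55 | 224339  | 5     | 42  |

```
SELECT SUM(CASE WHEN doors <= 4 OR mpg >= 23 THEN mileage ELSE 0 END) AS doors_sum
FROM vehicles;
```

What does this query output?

vin=B58: ✓ → 94138
vin=B39: ✓ → 153152
vin=B28: ✓ → 62142
vin=B61: ✓ → 202190
vin=B71: ✓ → 243248
vin=B31: ✓ → 83701
vin=B62: ✓ → 154847
vin=B60: ✗
vin=B74: ✓ → 52742
vin=B36: ✓ → 221659
vin=B55: ✓ → 224339
doors_sum = 94138 + 153152 + 62142 + 202190 + 243248 + 83701 + 154847 + 52742 + 221659 + 224339 = 1492158

1492158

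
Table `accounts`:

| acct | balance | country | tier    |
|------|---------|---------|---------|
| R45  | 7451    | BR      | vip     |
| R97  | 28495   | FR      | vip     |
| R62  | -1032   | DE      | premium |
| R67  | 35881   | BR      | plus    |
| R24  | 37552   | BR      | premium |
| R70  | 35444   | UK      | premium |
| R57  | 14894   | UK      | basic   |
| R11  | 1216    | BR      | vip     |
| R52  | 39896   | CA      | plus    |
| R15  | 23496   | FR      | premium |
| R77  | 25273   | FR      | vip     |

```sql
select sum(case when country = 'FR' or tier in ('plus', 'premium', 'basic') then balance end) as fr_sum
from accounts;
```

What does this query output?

acct=R45: ✗
acct=R97: ✓ → 28495
acct=R62: ✓ → -1032
acct=R67: ✓ → 35881
acct=R24: ✓ → 37552
acct=R70: ✓ → 35444
acct=R57: ✓ → 14894
acct=R11: ✗
acct=R52: ✓ → 39896
acct=R15: ✓ → 23496
acct=R77: ✓ → 25273
fr_sum = 28495 + -1032 + 35881 + 37552 + 35444 + 14894 + 39896 + 23496 + 25273 = 239899

239899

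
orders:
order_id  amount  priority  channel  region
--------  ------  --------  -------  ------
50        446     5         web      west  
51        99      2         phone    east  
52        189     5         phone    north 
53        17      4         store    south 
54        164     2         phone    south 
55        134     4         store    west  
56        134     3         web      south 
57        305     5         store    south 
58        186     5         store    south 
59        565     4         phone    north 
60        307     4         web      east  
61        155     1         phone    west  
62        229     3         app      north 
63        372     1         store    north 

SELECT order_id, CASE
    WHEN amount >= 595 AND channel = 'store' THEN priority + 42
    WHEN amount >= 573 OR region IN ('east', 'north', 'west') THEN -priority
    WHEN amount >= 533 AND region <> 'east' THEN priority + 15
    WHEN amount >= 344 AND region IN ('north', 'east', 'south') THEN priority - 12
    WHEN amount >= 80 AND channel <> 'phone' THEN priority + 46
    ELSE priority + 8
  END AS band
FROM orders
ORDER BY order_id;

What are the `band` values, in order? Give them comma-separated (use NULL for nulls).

-5, -2, -5, 12, 10, -4, 49, 51, 51, -4, -4, -1, -3, -1

order_id=50: amount >= 573 OR region IN ('east', 'north', 'west') → -5
order_id=51: amount >= 573 OR region IN ('east', 'north', 'west') → -2
order_id=52: amount >= 573 OR region IN ('east', 'north', 'west') → -5
order_id=53: ELSE → 12
order_id=54: ELSE → 10
order_id=55: amount >= 573 OR region IN ('east', 'north', 'west') → -4
order_id=56: amount >= 80 AND channel <> 'phone' → 49
order_id=57: amount >= 80 AND channel <> 'phone' → 51
order_id=58: amount >= 80 AND channel <> 'phone' → 51
order_id=59: amount >= 573 OR region IN ('east', 'north', 'west') → -4
order_id=60: amount >= 573 OR region IN ('east', 'north', 'west') → -4
order_id=61: amount >= 573 OR region IN ('east', 'north', 'west') → -1
order_id=62: amount >= 573 OR region IN ('east', 'north', 'west') → -3
order_id=63: amount >= 573 OR region IN ('east', 'north', 'west') → -1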